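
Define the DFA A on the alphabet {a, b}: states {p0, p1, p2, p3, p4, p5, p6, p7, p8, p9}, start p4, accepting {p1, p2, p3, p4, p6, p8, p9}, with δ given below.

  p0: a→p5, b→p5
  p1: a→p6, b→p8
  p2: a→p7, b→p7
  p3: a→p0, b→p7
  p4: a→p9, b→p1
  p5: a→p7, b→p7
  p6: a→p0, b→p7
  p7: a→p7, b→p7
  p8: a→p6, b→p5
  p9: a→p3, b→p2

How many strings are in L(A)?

The useful subgraph on states {p1, p2, p3, p4, p6, p8, p9} is acyclic, so L(A) is finite; the longest accepting path visits 4 useful states, giving maximum string length 3.
Counting accepting paths from p4 by length: 1 of length 0, 2 of length 1, 4 of length 2, 1 of length 3. Total 8.

8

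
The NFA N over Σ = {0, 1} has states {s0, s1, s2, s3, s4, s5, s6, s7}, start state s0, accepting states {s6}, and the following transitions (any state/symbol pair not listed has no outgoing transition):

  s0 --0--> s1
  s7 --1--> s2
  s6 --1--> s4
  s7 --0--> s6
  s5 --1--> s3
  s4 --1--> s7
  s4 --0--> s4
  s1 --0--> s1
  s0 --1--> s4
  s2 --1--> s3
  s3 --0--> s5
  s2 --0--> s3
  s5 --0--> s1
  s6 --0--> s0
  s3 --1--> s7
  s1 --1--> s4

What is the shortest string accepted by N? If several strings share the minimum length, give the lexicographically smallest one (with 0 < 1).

A breadth-first search from s0 reaches an accepting state first via the path s0 → s4 → s7 → s6 on input 110.
No string of length < 3 is accepted (BFS exhausts all shorter strings without reaching an accepting state), and 110 is the lexicographically least accepting string of length 3.

110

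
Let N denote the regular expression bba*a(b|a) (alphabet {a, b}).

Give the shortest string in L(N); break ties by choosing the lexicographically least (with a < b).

By inspection of the expression, no string of length less than 4 matches, and bbaa is the lexicographically first match of length 4.

bbaa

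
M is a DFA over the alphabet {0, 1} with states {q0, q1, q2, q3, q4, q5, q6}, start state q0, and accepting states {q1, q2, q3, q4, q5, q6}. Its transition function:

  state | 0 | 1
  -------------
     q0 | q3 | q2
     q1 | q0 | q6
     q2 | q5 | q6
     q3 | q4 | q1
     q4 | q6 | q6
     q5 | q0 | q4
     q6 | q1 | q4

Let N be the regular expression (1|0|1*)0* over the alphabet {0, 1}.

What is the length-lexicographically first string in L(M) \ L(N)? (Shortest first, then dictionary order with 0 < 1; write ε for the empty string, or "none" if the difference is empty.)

01

The string 01 is accepted by M but not by N.
No shorter string lies in the difference, and 01 is the lexicographically first length-2 string in L(M) \ L(N).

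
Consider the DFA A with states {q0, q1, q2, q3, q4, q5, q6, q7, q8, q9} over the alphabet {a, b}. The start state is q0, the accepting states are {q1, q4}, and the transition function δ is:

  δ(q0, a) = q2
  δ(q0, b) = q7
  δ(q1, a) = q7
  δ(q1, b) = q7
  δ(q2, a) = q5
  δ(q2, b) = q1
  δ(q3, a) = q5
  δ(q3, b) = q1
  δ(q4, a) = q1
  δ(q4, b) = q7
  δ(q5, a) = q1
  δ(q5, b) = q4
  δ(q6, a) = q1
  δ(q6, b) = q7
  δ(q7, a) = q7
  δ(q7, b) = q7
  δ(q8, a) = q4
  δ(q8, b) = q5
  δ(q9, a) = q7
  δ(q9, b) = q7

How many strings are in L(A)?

The useful subgraph on states {q0, q1, q2, q4, q5} is acyclic, so L(A) is finite; the longest accepting path visits 5 useful states, giving maximum string length 4.
Counting accepting paths from q0 by length: 1 of length 2, 2 of length 3, 1 of length 4. Total 4.

4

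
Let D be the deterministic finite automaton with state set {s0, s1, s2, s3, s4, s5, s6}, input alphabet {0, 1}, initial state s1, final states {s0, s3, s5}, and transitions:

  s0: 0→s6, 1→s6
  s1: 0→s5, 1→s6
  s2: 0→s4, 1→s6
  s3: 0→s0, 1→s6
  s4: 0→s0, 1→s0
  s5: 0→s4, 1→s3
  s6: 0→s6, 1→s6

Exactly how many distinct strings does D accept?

The useful subgraph on states {s0, s1, s3, s4, s5} is acyclic, so L(D) is finite; the longest accepting path visits 4 useful states, giving maximum string length 3.
Counting accepting paths from s1 by length: 1 of length 1, 1 of length 2, 3 of length 3. Total 5.

5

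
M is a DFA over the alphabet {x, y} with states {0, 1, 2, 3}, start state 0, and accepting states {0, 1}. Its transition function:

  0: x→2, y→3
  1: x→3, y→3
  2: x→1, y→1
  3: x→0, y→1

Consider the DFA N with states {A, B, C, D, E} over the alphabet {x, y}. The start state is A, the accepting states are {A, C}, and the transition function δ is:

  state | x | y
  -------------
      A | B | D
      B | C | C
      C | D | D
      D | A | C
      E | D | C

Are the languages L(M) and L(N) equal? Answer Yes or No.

Exploring the product automaton M × N from the start pair (0, A), following both machines on each input symbol, reaches 4 state pairs: (0, A), (2, B), (3, D), (1, C).
M accepts in {0, 1} and N accepts in {A, C}. In every reachable pair the two components are either both accepting — (0, A), (1, C) — or both non-accepting, so no string is accepted by exactly one of the machines: L(M) \ L(N) and L(N) \ L(M) are both empty.
Hence every string is accepted by M iff it is accepted by N, and the two languages coincide.

Yes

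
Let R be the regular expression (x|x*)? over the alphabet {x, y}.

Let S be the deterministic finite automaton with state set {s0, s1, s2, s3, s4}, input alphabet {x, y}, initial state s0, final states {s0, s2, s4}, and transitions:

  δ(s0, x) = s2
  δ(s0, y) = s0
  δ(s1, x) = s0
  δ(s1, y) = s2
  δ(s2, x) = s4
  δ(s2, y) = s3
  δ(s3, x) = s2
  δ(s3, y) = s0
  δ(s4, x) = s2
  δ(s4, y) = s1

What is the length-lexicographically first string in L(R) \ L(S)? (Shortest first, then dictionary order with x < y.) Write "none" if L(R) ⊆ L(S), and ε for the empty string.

Converting the expression R to a DFA (subset construction, then merging equivalent states) gives the minimal DFA with states {r0, r1}, start state r0, accepting states {r0} and transitions r0: x→r0, y→r1; r1: x→r1, y→r1.
Exploring the product automaton R × S from the start pair (r0, s0), following both machines on each input symbol, reaches 8 state pairs: (r0, s0), (r0, s2), (r1, s0), (r0, s4), (r1, s3), (r1, s2), (r1, s1), (r1, s4).
R accepts in {r0} and S accepts in {s0, s2, s4}. The reachable pairs whose R-component is accepting are (r0, s0), (r0, s2), (r0, s4); in each of them the S-component is accepting too, so the product for L(R) \ L(S) (R-component accepting, S-component rejecting) has no reachable accepting pair and the difference is empty.
So every string accepted by R is also accepted by S: L(R) \ L(S) = ∅ and there is no such string.

none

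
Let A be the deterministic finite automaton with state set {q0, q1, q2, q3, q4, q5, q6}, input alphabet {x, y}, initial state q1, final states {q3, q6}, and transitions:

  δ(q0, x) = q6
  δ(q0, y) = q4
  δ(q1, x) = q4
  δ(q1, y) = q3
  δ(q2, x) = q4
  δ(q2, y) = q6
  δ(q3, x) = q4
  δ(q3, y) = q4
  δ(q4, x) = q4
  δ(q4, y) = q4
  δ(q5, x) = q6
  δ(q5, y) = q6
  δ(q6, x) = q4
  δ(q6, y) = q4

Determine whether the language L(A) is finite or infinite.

finite

The useful states (reachable from q1 and able to reach an accepting state) are {q1, q3}.
Restricted to these states the transition graph has no cycle, so every accepting path has bounded length and L is finite.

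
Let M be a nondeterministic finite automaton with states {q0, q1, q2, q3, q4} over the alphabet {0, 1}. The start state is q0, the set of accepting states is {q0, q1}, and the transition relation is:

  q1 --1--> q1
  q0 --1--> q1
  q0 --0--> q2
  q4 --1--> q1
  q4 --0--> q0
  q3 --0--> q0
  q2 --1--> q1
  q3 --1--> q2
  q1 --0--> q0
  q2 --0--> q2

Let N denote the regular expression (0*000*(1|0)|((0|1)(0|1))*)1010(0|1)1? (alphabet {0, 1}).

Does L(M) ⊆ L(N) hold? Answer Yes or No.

The empty string ε is in L(M) but not in L(N).
So L(M) ⊄ L(N).

No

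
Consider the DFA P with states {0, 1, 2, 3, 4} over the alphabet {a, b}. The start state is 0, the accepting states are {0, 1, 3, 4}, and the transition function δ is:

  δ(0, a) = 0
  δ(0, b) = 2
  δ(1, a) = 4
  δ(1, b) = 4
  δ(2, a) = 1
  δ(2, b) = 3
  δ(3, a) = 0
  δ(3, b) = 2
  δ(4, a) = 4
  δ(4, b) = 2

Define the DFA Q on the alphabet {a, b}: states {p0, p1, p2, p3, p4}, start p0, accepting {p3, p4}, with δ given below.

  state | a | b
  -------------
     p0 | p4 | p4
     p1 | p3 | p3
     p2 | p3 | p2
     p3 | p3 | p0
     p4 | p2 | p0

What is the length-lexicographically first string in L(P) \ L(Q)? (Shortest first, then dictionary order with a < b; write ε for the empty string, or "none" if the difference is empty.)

ε

The empty string ε is accepted by P but not by Q.
Since ε is the unique shortest string, it is the required witness.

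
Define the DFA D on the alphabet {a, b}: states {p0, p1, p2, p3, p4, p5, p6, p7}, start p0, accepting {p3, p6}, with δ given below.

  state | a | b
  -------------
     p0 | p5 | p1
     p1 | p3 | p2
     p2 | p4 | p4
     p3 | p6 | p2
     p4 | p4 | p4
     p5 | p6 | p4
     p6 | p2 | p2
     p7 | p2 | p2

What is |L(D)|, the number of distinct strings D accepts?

The useful subgraph on states {p0, p1, p3, p5, p6} is acyclic, so L(D) is finite; the longest accepting path visits 4 useful states, giving maximum string length 3.
Counting accepting paths from p0 by length: 2 of length 2, 1 of length 3. Total 3.

3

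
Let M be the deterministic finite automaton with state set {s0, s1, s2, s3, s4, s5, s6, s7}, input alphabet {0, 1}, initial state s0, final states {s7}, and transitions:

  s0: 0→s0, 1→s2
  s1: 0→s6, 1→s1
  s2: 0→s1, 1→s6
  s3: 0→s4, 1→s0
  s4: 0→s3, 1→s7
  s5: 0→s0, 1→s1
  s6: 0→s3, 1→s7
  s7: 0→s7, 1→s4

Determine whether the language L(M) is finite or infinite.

infinite

State s0 is reachable from the start and can reach an accepting state, and it lies on the cycle s0 → s0.
Traversing that cycle any number of times yields accepted strings of unbounded length, so the language is infinite.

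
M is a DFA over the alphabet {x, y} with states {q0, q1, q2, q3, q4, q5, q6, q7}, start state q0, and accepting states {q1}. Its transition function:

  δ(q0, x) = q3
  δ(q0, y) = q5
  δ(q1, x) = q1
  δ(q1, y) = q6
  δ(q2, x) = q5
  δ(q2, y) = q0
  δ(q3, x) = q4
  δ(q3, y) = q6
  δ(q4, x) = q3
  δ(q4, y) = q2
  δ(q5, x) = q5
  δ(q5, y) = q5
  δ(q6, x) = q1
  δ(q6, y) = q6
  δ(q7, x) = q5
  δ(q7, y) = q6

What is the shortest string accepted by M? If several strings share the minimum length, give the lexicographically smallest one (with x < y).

xyx

A breadth-first search from q0 reaches an accepting state first via the path q0 → q3 → q6 → q1 on input xyx.
No string of length < 3 is accepted (BFS exhausts all shorter strings without reaching an accepting state), and xyx is the lexicographically least accepting string of length 3.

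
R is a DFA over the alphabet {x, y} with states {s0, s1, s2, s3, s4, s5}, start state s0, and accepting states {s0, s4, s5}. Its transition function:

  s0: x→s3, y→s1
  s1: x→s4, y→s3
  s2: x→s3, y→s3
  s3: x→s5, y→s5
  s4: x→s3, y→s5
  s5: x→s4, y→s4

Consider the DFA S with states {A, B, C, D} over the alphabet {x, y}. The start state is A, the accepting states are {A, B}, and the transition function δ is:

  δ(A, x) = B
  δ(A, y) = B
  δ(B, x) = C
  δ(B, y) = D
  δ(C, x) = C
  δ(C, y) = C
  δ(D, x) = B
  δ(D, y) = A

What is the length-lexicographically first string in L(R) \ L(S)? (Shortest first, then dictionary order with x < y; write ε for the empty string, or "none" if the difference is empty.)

The string xx is accepted by R but not by S.
No shorter string lies in the difference, and xx is the lexicographically first length-2 string in L(R) \ L(S).

xx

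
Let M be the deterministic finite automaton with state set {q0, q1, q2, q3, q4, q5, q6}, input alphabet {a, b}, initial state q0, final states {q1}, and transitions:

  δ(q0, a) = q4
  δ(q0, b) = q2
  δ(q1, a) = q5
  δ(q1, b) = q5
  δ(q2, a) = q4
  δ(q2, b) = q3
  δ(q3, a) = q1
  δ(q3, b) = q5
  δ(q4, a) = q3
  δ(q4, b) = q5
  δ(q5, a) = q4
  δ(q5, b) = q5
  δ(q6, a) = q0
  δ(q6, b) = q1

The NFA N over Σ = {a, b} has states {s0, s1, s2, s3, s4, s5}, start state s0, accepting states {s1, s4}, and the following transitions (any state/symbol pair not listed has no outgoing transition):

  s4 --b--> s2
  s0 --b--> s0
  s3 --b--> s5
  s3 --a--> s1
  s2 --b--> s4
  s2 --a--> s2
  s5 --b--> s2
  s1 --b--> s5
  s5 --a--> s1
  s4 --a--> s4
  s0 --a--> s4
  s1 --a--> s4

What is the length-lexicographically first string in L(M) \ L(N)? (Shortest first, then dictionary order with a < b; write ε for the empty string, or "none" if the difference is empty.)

The string abaaa is accepted by M but not by N.
No shorter string lies in the difference, and abaaa is the lexicographically first length-5 string in L(M) \ L(N).

abaaa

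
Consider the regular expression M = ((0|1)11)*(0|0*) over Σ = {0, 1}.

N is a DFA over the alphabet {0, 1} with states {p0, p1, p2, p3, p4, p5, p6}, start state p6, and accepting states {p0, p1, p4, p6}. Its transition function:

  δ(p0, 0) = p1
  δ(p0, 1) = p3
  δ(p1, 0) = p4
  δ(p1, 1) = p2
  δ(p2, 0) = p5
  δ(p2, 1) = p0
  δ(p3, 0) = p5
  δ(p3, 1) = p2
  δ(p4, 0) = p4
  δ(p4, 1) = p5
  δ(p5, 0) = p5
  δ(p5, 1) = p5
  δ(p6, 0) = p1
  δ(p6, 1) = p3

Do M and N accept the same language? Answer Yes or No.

Converting the expression M to a DFA (subset construction, then merging equivalent states) gives the minimal DFA with states {m0, m1, m2, m3, m4, m5}, start state m0, accepting states {m0, m1, m3} and transitions m0: 0→m1, 1→m2; m1: 0→m3, 1→m4; m2: 0→m5, 1→m4; m3: 0→m3, 1→m5; m4: 0→m5, 1→m0; m5: 0→m5, 1→m5.
Exploring the product automaton M × N from the start pair (m0, p6), following both machines on each input symbol, reaches 7 state pairs: (m0, p6), (m1, p1), (m2, p3), (m3, p4), (m4, p2), (m5, p5), (m0, p0).
M accepts in {m0, m1, m3} and N accepts in {p0, p1, p4, p6}. In every reachable pair the two components are either both accepting — (m0, p6), (m1, p1), (m3, p4), (m0, p0) — or both non-accepting, so no string is accepted by exactly one of the machines: L(M) \ L(N) and L(N) \ L(M) are both empty.
Hence every string is accepted by M iff it is accepted by N, and the two languages coincide.

Yes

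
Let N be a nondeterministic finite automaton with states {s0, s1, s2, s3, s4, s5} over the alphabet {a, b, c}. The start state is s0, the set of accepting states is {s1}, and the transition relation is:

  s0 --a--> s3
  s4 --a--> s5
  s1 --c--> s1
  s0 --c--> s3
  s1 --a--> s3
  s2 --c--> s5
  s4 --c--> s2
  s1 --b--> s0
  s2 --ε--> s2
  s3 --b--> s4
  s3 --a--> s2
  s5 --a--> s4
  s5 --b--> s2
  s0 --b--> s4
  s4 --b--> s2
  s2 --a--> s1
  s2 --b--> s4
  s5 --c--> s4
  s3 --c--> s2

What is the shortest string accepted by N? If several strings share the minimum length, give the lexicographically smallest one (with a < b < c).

A breadth-first search from s0 reaches an accepting state first via the path s0 → s3 → s2 → s1 on input aaa.
No string of length < 3 is accepted (BFS exhausts all shorter strings without reaching an accepting state), and aaa is the lexicographically least accepting string of length 3.

aaa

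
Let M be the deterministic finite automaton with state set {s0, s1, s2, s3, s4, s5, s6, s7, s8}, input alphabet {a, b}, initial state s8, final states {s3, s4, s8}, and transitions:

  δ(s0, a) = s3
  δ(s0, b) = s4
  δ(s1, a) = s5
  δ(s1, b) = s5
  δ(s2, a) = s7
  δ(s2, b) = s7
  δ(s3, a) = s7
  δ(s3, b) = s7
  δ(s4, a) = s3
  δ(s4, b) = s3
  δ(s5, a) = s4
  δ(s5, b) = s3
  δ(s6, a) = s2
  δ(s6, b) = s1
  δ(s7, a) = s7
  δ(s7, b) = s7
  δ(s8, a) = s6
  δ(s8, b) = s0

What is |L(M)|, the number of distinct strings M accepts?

13

The useful subgraph on states {s0, s1, s3, s4, s5, s6, s8} is acyclic, so L(M) is finite; the longest accepting path visits 6 useful states, giving maximum string length 5.
Counting accepting paths from s8 by length: 1 of length 0, 2 of length 2, 2 of length 3, 4 of length 4, 4 of length 5. Total 13.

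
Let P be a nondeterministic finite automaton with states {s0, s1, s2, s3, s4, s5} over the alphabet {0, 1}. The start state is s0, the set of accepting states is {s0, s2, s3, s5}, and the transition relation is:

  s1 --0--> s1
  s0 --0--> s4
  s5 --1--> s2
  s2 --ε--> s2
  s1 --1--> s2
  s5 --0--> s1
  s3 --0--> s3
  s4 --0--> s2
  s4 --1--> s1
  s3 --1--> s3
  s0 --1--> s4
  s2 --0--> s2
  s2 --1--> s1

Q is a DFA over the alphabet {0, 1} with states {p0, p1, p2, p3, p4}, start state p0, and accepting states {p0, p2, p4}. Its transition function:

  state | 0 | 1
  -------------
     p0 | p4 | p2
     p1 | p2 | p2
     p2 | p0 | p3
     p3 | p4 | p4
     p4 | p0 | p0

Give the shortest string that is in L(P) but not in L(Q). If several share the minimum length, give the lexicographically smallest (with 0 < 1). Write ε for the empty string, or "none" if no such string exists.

The string 0011 is accepted by P but not by Q.
No shorter string lies in the difference, and 0011 is the lexicographically first length-4 string in L(P) \ L(Q).

0011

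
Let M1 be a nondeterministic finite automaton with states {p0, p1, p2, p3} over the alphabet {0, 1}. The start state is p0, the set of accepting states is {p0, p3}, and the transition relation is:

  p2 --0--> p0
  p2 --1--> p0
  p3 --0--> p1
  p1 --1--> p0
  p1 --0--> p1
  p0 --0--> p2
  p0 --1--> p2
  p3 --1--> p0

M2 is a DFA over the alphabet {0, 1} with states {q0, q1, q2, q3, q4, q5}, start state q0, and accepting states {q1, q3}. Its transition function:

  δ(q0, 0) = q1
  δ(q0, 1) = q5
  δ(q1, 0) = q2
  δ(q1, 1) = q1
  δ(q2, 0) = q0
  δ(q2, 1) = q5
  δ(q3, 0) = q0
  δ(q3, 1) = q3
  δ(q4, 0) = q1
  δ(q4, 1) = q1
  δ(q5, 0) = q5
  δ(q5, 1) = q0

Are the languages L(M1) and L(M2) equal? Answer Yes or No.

No

The empty string ε is accepted by M1 but rejected by M2.
So L(M1) ≠ L(M2).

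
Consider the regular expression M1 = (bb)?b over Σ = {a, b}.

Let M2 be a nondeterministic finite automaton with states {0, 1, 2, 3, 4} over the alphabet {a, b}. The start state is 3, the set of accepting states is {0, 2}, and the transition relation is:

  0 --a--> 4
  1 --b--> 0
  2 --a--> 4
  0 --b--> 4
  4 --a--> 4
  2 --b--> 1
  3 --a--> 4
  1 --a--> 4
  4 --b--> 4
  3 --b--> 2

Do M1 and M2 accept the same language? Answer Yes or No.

Yes

Converting the expression M1 to a DFA (subset construction, then merging equivalent states) gives the minimal DFA with states {r0, r1, r2, r3, r4}, start state r0, accepting states {r2, r4} and transitions r0: a→r1, b→r2; r1: a→r1, b→r1; r2: a→r1, b→r3; r3: a→r1, b→r4; r4: a→r1, b→r1.
Exploring the product automaton M1 × M2 from the start pair (r0, 3), following both machines on each input symbol, reaches 5 state pairs: (r0, 3), (r1, 4), (r2, 2), (r3, 1), (r4, 0).
M1 accepts in {r2, r4} and M2 accepts in {0, 2}. In every reachable pair the two components are either both accepting — (r2, 2), (r4, 0) — or both non-accepting, so no string is accepted by exactly one of the machines: L(M1) \ L(M2) and L(M2) \ L(M1) are both empty.
Hence every string is accepted by M1 iff it is accepted by M2, and the two languages coincide.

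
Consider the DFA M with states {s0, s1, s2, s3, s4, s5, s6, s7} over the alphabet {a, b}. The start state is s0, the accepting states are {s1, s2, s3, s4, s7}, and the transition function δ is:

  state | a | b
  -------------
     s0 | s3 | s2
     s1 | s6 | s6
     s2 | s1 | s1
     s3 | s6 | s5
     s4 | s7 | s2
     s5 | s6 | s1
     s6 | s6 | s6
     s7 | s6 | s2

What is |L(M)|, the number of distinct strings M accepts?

The useful subgraph on states {s0, s1, s2, s3, s5} is acyclic, so L(M) is finite; the longest accepting path visits 4 useful states, giving maximum string length 3.
Counting accepting paths from s0 by length: 2 of length 1, 2 of length 2, 1 of length 3. Total 5.

5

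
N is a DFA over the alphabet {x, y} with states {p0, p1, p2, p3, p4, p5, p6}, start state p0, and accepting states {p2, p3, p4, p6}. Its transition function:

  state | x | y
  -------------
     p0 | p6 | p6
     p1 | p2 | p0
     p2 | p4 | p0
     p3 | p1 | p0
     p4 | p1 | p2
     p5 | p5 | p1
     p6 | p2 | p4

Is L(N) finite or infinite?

infinite

State p0 is reachable from the start and can reach an accepting state, and it lies on the cycle p0 → p6 → p2 → p0.
Traversing that cycle any number of times yields accepted strings of unbounded length, so the language is infinite.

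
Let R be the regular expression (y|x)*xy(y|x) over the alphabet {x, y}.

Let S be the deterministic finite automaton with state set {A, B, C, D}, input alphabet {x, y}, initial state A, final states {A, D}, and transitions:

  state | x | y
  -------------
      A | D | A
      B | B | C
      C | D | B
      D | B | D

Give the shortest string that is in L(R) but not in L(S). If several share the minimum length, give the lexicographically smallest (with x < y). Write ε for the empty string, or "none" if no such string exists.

xyx

The string xyx is accepted by R but not by S.
No shorter string lies in the difference, and xyx is the lexicographically first length-3 string in L(R) \ L(S).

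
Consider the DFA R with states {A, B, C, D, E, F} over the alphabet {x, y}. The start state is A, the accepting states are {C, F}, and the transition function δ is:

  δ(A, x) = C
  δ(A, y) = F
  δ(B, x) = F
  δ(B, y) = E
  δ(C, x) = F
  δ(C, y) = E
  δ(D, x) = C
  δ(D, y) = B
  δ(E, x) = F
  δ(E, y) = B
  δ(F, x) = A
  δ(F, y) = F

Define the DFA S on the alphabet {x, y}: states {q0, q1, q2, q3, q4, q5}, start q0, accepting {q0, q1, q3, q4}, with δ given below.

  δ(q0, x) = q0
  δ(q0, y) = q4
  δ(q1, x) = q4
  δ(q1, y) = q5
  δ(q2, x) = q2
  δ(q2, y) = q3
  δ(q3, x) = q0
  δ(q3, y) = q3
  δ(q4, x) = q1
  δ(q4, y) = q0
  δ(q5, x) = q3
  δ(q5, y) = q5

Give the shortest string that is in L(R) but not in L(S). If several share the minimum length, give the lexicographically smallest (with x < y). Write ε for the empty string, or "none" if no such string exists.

yxy

The string yxy is accepted by R but not by S.
No shorter string lies in the difference, and yxy is the lexicographically first length-3 string in L(R) \ L(S).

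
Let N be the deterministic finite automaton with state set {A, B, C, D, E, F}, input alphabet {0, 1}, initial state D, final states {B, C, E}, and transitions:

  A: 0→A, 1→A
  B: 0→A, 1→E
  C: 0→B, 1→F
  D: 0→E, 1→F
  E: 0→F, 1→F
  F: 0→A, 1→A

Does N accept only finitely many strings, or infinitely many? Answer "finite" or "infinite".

finite

The useful states (reachable from D and able to reach an accepting state) are {D, E}.
Restricted to these states the transition graph has no cycle, so every accepting path has bounded length and L is finite.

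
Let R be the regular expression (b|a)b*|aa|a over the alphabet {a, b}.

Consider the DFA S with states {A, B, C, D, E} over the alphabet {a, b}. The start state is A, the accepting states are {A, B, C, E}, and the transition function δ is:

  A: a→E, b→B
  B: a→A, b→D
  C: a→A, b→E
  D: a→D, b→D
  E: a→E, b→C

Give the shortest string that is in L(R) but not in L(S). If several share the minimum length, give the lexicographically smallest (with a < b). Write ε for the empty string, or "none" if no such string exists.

The string bb is accepted by R but not by S.
No shorter string lies in the difference, and bb is the lexicographically first length-2 string in L(R) \ L(S).

bb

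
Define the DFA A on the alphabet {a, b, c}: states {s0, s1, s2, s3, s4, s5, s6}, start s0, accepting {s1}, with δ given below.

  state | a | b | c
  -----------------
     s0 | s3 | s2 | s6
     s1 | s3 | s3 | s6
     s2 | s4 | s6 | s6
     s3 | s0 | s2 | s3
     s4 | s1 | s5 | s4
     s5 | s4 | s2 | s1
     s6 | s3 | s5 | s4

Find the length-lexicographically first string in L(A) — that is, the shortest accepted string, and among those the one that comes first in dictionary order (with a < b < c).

baa

A breadth-first search from s0 reaches an accepting state first via the path s0 → s2 → s4 → s1 on input baa.
No string of length < 3 is accepted (BFS exhausts all shorter strings without reaching an accepting state), and baa is the lexicographically least accepting string of length 3.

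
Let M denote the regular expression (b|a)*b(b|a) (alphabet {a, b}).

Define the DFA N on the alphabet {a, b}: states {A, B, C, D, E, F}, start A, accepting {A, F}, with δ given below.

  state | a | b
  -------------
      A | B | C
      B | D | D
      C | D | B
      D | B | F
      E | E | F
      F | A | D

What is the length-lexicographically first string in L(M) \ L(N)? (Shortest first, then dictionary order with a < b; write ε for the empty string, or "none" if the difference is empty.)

ba

The string ba is accepted by M but not by N.
No shorter string lies in the difference, and ba is the lexicographically first length-2 string in L(M) \ L(N).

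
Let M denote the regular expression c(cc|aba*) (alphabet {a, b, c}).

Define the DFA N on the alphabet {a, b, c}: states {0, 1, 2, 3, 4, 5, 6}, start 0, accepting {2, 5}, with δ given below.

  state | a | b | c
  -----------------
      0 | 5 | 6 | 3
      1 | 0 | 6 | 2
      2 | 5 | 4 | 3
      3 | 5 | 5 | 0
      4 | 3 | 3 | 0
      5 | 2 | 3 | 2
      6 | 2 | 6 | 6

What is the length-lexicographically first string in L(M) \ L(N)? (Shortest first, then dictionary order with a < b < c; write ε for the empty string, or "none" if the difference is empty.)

cab

The string cab is accepted by M but not by N.
No shorter string lies in the difference, and cab is the lexicographically first length-3 string in L(M) \ L(N).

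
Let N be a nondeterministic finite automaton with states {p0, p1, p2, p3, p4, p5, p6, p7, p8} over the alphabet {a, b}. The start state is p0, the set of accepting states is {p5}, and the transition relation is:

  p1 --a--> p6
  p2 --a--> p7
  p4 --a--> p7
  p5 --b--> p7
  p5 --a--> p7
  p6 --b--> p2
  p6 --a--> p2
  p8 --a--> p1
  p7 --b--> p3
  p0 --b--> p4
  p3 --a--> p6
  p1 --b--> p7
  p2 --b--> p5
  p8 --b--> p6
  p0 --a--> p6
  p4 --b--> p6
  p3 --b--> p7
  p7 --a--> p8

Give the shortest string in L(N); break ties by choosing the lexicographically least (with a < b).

aab

A breadth-first search from p0 reaches an accepting state first via the path p0 → p6 → p2 → p5 on input aab.
No string of length < 3 is accepted (BFS exhausts all shorter strings without reaching an accepting state), and aab is the lexicographically least accepting string of length 3.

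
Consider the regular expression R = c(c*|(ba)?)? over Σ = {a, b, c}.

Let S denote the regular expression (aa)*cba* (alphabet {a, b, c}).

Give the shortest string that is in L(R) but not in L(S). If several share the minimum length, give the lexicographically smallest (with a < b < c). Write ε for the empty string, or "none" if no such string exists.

The string c is accepted by R but not by S.
No shorter string lies in the difference, and c is the lexicographically first length-1 string in L(R) \ L(S).

c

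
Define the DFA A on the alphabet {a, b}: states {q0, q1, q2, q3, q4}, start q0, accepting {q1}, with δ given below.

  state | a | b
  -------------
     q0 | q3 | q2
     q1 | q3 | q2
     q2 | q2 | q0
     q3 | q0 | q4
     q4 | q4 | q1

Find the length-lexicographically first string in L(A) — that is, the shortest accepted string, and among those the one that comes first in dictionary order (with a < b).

abb

A breadth-first search from q0 reaches an accepting state first via the path q0 → q3 → q4 → q1 on input abb.
No string of length < 3 is accepted (BFS exhausts all shorter strings without reaching an accepting state), and abb is the lexicographically least accepting string of length 3.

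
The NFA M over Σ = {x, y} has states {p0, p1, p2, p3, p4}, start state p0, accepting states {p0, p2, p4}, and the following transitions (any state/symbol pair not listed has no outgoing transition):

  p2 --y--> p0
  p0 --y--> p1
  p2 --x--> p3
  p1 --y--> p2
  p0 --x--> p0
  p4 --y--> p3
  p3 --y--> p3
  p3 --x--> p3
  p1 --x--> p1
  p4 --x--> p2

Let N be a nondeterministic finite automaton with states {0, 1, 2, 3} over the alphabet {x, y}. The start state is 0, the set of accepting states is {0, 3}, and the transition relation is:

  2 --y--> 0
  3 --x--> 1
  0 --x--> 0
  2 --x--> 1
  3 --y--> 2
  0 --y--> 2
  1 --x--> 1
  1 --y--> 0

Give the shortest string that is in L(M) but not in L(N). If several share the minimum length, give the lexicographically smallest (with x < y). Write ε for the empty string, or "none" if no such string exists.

yyy

The string yyy is accepted by M but not by N.
No shorter string lies in the difference, and yyy is the lexicographically first length-3 string in L(M) \ L(N).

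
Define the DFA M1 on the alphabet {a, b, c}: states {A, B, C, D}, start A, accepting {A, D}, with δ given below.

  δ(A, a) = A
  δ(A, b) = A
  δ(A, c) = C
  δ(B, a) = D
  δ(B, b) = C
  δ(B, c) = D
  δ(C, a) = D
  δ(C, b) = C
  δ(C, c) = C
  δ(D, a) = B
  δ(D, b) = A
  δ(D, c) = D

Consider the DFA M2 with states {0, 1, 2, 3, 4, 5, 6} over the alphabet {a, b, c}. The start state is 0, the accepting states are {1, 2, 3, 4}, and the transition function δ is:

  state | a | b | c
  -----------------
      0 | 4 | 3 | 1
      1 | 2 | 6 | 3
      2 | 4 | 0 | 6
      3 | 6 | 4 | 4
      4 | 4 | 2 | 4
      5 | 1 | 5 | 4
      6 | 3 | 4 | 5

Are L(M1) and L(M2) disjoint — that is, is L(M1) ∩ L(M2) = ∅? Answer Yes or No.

No

The string a is accepted by both M1 and M2.
Hence L(M1) ∩ L(M2) ≠ ∅.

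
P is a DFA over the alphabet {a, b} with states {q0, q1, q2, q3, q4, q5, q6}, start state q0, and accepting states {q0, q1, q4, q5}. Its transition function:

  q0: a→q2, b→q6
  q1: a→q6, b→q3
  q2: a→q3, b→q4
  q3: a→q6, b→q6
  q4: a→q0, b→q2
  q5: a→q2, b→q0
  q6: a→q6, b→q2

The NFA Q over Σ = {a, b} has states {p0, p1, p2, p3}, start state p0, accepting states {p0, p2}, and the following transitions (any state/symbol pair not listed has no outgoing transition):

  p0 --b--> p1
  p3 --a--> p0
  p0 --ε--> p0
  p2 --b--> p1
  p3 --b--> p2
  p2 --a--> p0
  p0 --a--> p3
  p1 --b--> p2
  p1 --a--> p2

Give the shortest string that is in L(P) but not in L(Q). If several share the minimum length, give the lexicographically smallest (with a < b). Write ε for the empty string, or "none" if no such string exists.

bbb

The string bbb is accepted by P but not by Q.
No shorter string lies in the difference, and bbb is the lexicographically first length-3 string in L(P) \ L(Q).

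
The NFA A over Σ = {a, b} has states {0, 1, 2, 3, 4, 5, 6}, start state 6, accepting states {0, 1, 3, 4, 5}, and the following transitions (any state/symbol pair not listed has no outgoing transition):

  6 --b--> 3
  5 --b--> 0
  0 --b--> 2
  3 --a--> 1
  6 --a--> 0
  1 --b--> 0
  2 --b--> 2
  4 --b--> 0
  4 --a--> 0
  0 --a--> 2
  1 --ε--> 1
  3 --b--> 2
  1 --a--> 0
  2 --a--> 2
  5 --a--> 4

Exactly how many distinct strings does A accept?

5

The useful subgraph on states {0, 1, 3, 6} is acyclic, so L(A) is finite; the longest accepting path visits 4 useful states, giving maximum string length 3.
Counting accepting paths from 6 by length: 2 of length 1, 1 of length 2, 2 of length 3. Total 5.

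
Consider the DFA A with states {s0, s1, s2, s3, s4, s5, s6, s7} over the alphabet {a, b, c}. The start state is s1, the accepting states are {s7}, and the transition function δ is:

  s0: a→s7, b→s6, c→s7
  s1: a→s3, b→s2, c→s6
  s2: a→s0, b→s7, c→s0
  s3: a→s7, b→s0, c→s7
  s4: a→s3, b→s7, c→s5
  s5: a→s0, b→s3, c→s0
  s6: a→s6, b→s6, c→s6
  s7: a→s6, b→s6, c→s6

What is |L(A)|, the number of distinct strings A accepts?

The useful subgraph on states {s0, s1, s2, s3, s7} is acyclic, so L(A) is finite; the longest accepting path visits 4 useful states, giving maximum string length 3.
Counting accepting paths from s1 by length: 3 of length 2, 6 of length 3. Total 9.

9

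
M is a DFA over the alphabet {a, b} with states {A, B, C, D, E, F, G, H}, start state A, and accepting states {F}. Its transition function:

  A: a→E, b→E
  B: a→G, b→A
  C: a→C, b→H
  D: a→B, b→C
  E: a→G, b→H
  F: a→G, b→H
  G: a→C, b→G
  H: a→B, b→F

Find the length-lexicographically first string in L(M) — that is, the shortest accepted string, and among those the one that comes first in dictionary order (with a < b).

abb

A breadth-first search from A reaches an accepting state first via the path A → E → H → F on input abb.
No string of length < 3 is accepted (BFS exhausts all shorter strings without reaching an accepting state), and abb is the lexicographically least accepting string of length 3.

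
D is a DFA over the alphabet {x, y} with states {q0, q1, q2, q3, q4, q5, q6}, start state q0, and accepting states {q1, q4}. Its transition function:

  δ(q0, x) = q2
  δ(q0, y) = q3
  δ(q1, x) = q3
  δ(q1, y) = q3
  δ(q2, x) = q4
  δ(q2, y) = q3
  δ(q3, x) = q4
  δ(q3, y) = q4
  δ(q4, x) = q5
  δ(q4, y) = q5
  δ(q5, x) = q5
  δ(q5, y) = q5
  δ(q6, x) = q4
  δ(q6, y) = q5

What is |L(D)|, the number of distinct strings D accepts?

The useful subgraph on states {q0, q2, q3, q4} is acyclic, so L(D) is finite; the longest accepting path visits 4 useful states, giving maximum string length 3.
Counting accepting paths from q0 by length: 3 of length 2, 2 of length 3. Total 5.

5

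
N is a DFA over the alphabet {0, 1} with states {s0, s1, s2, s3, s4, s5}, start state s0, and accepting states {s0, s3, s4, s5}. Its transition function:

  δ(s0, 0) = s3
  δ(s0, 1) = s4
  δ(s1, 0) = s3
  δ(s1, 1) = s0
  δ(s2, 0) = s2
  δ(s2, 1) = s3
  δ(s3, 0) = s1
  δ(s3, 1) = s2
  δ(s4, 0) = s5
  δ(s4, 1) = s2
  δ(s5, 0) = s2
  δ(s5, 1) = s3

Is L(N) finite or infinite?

infinite

State s0 is reachable from the start and can reach an accepting state, and it lies on the cycle s0 → s3 → s1 → s0.
Traversing that cycle any number of times yields accepted strings of unbounded length, so the language is infinite.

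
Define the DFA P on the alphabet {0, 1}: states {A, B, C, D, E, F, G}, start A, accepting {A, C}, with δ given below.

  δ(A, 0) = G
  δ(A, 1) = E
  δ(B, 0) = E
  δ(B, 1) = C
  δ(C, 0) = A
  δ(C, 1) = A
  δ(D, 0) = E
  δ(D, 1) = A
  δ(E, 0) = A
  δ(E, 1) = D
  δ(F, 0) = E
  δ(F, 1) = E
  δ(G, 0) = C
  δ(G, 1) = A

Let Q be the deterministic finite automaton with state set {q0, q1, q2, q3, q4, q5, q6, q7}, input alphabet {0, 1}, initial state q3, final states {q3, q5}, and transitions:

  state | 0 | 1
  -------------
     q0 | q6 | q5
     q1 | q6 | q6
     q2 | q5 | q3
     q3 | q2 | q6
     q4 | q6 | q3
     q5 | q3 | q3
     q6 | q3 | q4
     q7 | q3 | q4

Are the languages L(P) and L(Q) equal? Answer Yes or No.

Yes

Exploring the product automaton P × Q from the start pair (A, q3), following both machines on each input symbol, reaches 5 state pairs: (A, q3), (G, q2), (E, q6), (C, q5), (D, q4).
P accepts in {A, C} and Q accepts in {q3, q5}. In every reachable pair the two components are either both accepting — (A, q3), (C, q5) — or both non-accepting, so no string is accepted by exactly one of the machines: L(P) \ L(Q) and L(Q) \ L(P) are both empty.
Hence every string is accepted by P iff it is accepted by Q, and the two languages coincide.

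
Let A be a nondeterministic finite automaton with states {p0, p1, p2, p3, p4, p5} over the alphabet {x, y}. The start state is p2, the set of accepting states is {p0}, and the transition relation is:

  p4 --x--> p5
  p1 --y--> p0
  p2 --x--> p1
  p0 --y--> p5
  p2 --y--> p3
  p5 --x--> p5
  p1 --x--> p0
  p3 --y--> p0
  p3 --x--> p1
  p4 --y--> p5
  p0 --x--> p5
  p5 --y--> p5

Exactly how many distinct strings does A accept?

The useful subgraph on states {p0, p1, p2, p3} is acyclic, so L(A) is finite; the longest accepting path visits 4 useful states, giving maximum string length 3.
Counting accepting paths from p2 by length: 3 of length 2, 2 of length 3. Total 5.

5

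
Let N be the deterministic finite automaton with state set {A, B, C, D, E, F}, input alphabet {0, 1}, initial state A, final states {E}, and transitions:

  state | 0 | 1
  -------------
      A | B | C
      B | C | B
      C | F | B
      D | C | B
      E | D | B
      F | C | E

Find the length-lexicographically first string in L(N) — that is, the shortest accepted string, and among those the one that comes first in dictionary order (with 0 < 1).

A breadth-first search from A reaches an accepting state first via the path A → C → F → E on input 101.
No string of length < 3 is accepted (BFS exhausts all shorter strings without reaching an accepting state), and 101 is the lexicographically least accepting string of length 3.

101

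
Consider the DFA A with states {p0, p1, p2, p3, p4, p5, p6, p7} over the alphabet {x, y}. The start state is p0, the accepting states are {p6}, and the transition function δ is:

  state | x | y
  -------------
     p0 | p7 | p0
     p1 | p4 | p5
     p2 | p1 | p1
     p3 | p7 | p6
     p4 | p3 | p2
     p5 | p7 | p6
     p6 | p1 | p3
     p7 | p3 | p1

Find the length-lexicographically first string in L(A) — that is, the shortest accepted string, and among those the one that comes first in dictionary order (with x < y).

xxy

A breadth-first search from p0 reaches an accepting state first via the path p0 → p7 → p3 → p6 on input xxy.
No string of length < 3 is accepted (BFS exhausts all shorter strings without reaching an accepting state), and xxy is the lexicographically least accepting string of length 3.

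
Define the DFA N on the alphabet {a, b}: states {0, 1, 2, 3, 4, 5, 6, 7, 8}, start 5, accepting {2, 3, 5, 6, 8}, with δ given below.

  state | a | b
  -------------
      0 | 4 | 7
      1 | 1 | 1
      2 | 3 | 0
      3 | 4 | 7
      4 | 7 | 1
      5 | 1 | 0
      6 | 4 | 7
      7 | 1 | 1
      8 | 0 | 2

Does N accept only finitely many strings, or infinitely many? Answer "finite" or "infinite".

finite

The useful states (reachable from 5 and able to reach an accepting state) are {5}.
Restricted to these states the transition graph has no cycle, so every accepting path has bounded length and L is finite.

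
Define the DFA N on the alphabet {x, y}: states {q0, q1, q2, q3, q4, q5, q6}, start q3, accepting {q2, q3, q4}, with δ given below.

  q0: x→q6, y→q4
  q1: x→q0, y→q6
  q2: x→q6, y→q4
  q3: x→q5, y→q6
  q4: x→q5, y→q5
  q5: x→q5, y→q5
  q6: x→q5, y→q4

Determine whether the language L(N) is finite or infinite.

finite

The useful states (reachable from q3 and able to reach an accepting state) are {q3, q4, q6}.
Restricted to these states the transition graph has no cycle, so every accepting path has bounded length and L is finite.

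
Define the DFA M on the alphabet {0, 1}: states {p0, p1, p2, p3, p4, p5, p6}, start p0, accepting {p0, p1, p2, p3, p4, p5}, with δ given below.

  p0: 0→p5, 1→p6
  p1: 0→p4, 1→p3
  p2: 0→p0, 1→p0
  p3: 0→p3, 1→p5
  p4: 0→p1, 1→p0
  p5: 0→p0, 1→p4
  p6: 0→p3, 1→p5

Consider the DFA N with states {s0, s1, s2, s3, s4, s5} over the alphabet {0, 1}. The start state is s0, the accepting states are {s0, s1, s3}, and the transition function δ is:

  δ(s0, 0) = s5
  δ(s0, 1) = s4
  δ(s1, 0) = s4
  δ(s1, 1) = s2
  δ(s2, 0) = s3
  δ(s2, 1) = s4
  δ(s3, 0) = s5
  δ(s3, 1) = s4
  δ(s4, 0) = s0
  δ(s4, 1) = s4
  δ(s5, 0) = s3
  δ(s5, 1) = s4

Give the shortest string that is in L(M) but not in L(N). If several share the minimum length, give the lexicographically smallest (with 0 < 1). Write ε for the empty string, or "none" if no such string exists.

0

The string 0 is accepted by M but not by N.
No shorter string lies in the difference, and 0 is the lexicographically first length-1 string in L(M) \ L(N).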